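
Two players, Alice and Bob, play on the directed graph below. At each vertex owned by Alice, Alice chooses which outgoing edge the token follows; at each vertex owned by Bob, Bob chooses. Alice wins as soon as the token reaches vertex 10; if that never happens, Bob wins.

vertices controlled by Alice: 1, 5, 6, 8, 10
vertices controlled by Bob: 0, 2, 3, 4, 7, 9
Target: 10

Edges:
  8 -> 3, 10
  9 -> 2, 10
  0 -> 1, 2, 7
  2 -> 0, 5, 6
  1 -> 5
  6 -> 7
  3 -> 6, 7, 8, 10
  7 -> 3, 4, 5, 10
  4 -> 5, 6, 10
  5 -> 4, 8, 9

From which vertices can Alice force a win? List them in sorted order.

1, 5, 8, 10

A0 = {10}
A1: add {8} — 8 (Alice) has 8→10.
A2: add {5} — 5 (Alice) has 5→8.
A3: add {1} — 1 (Alice) has 1→5.
A4 = A3; e.g. 0 (Bob) can still go to 2. Fixed point.
Alice's winning region = {1, 5, 8, 10}.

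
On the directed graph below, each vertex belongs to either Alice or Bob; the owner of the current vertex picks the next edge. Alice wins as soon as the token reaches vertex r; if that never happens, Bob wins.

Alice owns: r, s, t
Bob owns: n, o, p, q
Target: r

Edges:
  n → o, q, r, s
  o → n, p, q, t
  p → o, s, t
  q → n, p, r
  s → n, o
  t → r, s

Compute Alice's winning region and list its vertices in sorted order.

r, t

A0 = {r}
A1: add {t} — t (Alice) has t→r.
A2 = A1; e.g. n (Bob) can still go to o. Fixed point.
Alice's winning region = {r, t}.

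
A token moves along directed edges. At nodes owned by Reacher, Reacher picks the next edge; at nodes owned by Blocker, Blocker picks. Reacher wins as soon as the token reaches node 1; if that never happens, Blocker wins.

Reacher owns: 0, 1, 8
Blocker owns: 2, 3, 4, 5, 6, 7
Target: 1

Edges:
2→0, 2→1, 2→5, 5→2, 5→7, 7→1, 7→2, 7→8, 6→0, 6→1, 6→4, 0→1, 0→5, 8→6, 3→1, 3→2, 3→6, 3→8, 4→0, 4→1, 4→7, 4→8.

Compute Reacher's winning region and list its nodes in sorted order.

A0 = {1}
A1: add {0} — 0 (Reacher) has 0→1.
A2 = A1; e.g. 2 (Blocker) can still go to 5. Fixed point.
Reacher's winning region = {0, 1}.

0, 1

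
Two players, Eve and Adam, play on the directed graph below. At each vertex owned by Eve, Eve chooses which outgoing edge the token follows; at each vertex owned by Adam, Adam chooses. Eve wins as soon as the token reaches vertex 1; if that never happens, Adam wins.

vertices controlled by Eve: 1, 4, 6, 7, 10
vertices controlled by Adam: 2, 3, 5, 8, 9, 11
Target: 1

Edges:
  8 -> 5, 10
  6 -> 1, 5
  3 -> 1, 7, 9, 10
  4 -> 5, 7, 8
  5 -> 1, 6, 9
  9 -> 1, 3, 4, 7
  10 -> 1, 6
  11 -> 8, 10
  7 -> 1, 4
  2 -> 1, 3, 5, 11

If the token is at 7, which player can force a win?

A0 = {1}
A1: add {6, 7, 10} — 6 (Eve) has 6→1; 7 (Eve) has 7→1; 10 (Eve) has 10→1.
7 ∈ A1, so Eve can force the target.

Eve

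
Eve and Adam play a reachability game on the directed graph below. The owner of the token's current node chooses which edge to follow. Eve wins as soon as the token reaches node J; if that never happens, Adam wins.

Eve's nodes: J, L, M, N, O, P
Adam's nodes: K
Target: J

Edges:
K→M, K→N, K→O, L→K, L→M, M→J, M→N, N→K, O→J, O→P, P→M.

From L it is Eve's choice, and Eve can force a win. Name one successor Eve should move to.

M

A0 = {J}
A1: add {M, O} — M (Eve) has M→J; O (Eve) has O→J.
A2: add {L, P} — L (Eve) has L→M; P (Eve) has P→M.
A3 = A2; e.g. K (Adam) can still go to N. Fixed point.
From L, successor M is in the attractor (rank 1); the other successor K is not.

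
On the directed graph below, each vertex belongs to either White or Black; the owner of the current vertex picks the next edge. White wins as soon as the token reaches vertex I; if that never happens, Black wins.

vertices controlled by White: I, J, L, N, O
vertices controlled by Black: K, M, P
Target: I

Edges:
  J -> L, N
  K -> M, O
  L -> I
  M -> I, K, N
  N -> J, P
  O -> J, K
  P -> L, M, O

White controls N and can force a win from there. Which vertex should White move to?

A0 = {I}
A1: add {L} — L (White) has L→I.
A2: add {J} — J (White) has J→L.
A3: add {N, O} — N (White) has N→J; O (White) has O→J.
A4 = A3; e.g. K (Black) can still go to M. Fixed point.
From N, successor J is in the attractor (rank 2); the other successor P is not.

J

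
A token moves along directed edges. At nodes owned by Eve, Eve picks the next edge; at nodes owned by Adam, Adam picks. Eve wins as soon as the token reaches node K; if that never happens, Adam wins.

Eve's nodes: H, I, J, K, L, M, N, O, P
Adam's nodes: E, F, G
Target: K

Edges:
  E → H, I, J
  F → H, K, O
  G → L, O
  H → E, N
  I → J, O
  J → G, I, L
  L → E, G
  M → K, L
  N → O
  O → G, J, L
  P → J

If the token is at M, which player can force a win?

A0 = {K}
A1: add {M} — M (Eve) has M→K.
A2 = A1; e.g. E (Adam) can still go to H. Fixed point.
M ∈ A1, so Eve can force the target.

Eve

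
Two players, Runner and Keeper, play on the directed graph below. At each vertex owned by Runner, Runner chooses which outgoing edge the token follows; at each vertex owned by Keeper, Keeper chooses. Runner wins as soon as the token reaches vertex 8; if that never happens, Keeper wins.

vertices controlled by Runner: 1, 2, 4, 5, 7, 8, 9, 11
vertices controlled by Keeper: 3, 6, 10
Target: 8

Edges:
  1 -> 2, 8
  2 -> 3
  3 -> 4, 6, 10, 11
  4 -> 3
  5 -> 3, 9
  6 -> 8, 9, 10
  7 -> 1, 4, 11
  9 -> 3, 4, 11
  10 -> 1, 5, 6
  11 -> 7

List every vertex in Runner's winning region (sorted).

1, 5, 7, 8, 9, 11

A0 = {8}
A1: add {1} — 1 (Runner) has 1→8.
A2: add {7} — 7 (Runner) has 7→1.
A3: add {11} — 11 (Runner) has 11→7.
A4: add {9} — 9 (Runner) has 9→11.
A5: add {5} — 5 (Runner) has 5→9.
A6 = A5; e.g. 2 (Runner) has no edge into A5. Fixed point.
Runner's winning region = {1, 5, 7, 8, 9, 11}.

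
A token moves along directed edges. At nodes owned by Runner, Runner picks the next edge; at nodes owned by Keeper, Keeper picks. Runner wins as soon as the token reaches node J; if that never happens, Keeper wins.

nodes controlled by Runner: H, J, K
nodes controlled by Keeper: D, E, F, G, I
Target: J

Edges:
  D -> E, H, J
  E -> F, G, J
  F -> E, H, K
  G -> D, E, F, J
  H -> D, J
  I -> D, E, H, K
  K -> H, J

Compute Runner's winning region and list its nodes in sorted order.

H, J, K

A0 = {J}
A1: add {H, K} — H (Runner) has H→J; K (Runner) has K→J.
A2 = A1; e.g. D (Keeper) can still go to E. Fixed point.
Runner's winning region = {H, J, K}.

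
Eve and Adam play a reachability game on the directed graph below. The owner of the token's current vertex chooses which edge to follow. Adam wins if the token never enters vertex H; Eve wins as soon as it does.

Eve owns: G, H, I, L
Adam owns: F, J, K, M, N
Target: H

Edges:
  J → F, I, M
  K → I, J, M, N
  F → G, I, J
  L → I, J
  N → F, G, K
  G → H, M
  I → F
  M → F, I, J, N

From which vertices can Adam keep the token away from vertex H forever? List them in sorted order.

F, I, J, K, L, M, N

A0 = {H}
A1: add {G} — G (Eve) has G→H.
A2 = A1; e.g. F (Adam) can still go to I. Fixed point.
Eve's attractor = {G, H}; Adam avoids the target exactly from the complement.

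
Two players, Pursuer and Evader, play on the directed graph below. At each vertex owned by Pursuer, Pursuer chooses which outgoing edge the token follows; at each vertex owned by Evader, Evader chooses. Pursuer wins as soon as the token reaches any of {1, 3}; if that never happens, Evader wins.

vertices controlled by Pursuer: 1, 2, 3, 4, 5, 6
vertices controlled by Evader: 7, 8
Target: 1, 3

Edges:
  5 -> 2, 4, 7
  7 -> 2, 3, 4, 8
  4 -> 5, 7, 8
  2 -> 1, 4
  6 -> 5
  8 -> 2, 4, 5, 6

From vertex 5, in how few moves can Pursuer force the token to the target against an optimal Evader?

A0 = {1, 3}
A1: add {2} — 2 (Pursuer) has 2→1.
A2: add {5} — 5 (Pursuer) has 5→2.
5 enters the attractor at level 2, so Pursuer can force the target in 2 moves from there.

2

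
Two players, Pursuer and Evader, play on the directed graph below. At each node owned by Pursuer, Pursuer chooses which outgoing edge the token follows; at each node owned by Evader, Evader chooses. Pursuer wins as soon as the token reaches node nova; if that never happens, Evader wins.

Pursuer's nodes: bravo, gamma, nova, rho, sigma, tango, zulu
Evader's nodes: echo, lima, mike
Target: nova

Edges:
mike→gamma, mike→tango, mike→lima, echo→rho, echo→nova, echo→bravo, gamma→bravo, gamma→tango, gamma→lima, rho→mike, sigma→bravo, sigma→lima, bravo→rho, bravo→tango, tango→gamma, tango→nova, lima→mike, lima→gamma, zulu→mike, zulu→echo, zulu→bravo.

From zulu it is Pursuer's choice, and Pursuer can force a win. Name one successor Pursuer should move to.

bravo

A0 = {nova}
A1: add {tango} — tango (Pursuer) has tango→nova.
A2: add {bravo, gamma} — gamma (Pursuer) has gamma→tango; bravo (Pursuer) has bravo→tango.
A3: add {sigma, zulu} — sigma (Pursuer) has sigma→bravo; zulu (Pursuer) has zulu→bravo.
A4 = A3; e.g. mike (Evader) can still go to lima. Fixed point.
From zulu, successor bravo is in the attractor (rank 2); the other successors echo, mike are not.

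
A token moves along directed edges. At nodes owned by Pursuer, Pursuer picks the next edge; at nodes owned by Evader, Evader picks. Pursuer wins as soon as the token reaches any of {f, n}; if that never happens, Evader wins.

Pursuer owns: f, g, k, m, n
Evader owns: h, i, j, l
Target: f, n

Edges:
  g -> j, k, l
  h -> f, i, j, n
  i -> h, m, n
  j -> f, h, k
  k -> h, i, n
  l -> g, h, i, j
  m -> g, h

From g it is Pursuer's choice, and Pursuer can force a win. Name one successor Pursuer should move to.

A0 = {f, n}
A1: add {k} — k (Pursuer) has k→n.
A2: add {g} — g (Pursuer) has g→k.
A3: add {m} — m (Pursuer) has m→g.
A4 = A3; e.g. h (Evader) can still go to i. Fixed point.
From g, successor k is in the attractor (rank 1); the other successors j, l are not.

k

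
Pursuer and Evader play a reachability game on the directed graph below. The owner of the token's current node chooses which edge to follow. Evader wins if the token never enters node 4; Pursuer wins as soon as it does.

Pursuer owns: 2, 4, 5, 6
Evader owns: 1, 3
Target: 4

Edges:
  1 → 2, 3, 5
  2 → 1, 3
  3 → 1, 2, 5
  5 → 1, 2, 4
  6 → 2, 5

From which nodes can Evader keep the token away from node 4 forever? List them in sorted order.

A0 = {4}
A1: add {5} — 5 (Pursuer) has 5→4.
A2: add {6} — 6 (Pursuer) has 6→5.
A3 = A2; e.g. 1 (Evader) can still go to 2. Fixed point.
Pursuer's attractor = {4, 5, 6}; Evader avoids the target exactly from the complement.

1, 2, 3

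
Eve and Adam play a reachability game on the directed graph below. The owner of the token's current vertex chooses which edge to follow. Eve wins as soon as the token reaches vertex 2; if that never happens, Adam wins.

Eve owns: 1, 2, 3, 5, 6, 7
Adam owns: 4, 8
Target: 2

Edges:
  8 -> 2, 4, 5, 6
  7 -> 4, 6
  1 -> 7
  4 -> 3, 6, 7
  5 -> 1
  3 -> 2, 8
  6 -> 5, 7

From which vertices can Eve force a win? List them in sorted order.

A0 = {2}
A1: add {3} — 3 (Eve) has 3→2.
A2 = A1; e.g. 1 (Eve) has no edge into A1. Fixed point.
Eve's winning region = {2, 3}.

2, 3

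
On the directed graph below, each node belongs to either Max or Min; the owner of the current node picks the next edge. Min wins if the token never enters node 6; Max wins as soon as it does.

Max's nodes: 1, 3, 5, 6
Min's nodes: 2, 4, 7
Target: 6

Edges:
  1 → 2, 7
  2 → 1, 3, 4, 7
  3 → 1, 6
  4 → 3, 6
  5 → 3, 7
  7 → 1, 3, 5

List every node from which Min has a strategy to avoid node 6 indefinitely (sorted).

A0 = {6}
A1: add {3} — 3 (Max) has 3→6.
A2: add {4, 5} — 4 (Min): all of {3, 6} already in; 5 (Max) has 5→3.
A3 = A2; e.g. 1 (Max) has no edge into A2. Fixed point.
Max's attractor = {3, 4, 5, 6}; Min avoids the target exactly from the complement.

1, 2, 7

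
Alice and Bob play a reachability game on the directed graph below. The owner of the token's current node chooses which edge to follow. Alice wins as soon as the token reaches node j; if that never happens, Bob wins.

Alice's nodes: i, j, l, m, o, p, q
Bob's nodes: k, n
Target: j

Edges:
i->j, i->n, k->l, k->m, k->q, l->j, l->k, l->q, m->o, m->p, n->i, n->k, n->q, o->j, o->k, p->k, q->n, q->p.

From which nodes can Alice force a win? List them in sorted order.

A0 = {j}
A1: add {i, l, o} — i (Alice) has i→j; l (Alice) has l→j; o (Alice) has o→j.
A2: add {m} — m (Alice) has m→o.
A3 = A2; e.g. k (Bob) can still go to q. Fixed point.
Alice's winning region = {i, j, l, m, o}.

i, j, l, m, o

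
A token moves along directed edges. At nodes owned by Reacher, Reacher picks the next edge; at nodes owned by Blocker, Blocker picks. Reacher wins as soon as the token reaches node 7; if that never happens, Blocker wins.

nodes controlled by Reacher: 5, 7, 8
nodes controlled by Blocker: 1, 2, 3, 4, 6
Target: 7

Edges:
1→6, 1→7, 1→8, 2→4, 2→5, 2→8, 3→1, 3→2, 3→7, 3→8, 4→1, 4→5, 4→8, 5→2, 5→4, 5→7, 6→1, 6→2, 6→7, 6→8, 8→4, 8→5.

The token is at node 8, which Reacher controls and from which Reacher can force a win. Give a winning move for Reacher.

5

A0 = {7}
A1: add {5} — 5 (Reacher) has 5→7.
A2: add {8} — 8 (Reacher) has 8→5.
A3 = A2; e.g. 1 (Blocker) can still go to 6. Fixed point.
From 8, successor 5 is in the attractor (rank 1); the other successor 4 is not.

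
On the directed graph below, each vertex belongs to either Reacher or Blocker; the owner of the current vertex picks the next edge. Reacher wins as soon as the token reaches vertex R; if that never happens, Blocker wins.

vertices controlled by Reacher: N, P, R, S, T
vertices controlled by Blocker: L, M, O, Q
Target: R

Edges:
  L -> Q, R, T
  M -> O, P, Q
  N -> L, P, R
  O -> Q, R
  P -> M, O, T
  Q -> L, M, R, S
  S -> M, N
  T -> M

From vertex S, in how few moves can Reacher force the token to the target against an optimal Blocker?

A0 = {R}
A1: add {N} — N (Reacher) has N→R.
A2: add {S} — S (Reacher) has S→N.
A3 = A2; e.g. L (Blocker) can still go to Q. Fixed point.
S enters the attractor at level 2, so Reacher can force the target in 2 moves from there.

2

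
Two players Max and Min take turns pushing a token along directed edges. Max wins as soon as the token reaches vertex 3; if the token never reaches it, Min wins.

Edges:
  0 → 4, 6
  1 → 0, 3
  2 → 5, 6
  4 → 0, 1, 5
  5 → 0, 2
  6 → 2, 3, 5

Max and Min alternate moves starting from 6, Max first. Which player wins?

Max

Track states (vertex, player-to-move).
A0 = {(3,Max), (3,Min)}
A1: add {(1,Max), (6,Max)}.
(6,Max) ∈ A1 ⇒ Max forces the target.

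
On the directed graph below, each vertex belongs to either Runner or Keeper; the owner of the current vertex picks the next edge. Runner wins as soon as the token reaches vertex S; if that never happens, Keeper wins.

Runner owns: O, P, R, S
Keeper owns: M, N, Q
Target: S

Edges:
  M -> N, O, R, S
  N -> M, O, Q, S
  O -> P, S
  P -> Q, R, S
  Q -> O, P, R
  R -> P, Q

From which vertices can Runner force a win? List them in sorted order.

O, P, Q, R, S

A0 = {S}
A1: add {O, P} — O (Runner) has O→S; P (Runner) has P→S.
A2: add {R} — R (Runner) has R→P.
A3: add {Q} — Q (Keeper): all of {O, P, R} already in.
A4 = A3; e.g. M (Keeper) can still go to N. Fixed point.
Runner's winning region = {O, P, Q, R, S}.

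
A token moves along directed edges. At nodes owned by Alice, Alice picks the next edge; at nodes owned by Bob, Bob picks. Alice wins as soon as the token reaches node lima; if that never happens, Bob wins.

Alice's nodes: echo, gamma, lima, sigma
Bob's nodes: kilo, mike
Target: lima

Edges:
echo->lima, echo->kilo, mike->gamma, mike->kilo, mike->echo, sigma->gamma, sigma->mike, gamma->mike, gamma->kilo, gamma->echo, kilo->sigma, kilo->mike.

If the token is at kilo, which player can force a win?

Bob

A0 = {lima}
A1: add {echo} — echo (Alice) has echo→lima.
A2: add {gamma} — gamma (Alice) has gamma→echo.
A3: add {sigma} — sigma (Alice) has sigma→gamma.
A4 = A3; e.g. mike (Bob) can still go to kilo. Fixed point.
kilo never enters the attractor, so Bob can avoid the target forever.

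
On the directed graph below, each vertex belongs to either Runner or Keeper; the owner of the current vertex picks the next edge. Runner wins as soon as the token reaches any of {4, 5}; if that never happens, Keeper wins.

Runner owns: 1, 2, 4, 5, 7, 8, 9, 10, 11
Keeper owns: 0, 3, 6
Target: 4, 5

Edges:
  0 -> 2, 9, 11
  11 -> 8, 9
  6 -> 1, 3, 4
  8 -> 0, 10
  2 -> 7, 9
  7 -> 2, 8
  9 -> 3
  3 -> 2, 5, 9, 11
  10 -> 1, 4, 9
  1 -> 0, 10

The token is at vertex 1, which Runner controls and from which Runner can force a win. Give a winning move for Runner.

10

A0 = {4, 5}
A1: add {10} — 10 (Runner) has 10→4.
A2: add {1, 8} — 1 (Runner) has 1→10; 8 (Runner) has 8→10.
A3: add {7, 11} — 7 (Runner) has 7→8; 11 (Runner) has 11→8.
A4: add {2} — 2 (Runner) has 2→7.
A5 = A4; e.g. 0 (Keeper) can still go to 9. Fixed point.
From 1, successor 10 is in the attractor (rank 1); the other successor 0 is not.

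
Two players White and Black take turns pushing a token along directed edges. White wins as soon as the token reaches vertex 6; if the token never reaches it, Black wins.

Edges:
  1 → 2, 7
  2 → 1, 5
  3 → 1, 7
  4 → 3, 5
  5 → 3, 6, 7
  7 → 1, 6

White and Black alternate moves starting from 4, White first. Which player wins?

Track states (vertex, player-to-move).
A0 = {(6,White), (6,Black)}
A1: add {(5,White), (7,White)}.
A2 = A1; e.g. (1,White) stays out. (4,White) never enters ⇒ Black avoids the target.

Black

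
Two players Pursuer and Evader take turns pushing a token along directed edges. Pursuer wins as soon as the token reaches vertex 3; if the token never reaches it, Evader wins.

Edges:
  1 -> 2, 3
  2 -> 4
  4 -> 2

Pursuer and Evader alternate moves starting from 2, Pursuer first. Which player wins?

Track states (vertex, player-to-move).
A0 = {(3,Pursuer), (3,Evader)}
A1: add {(1,Pursuer)}.
A2 = A1; e.g. (1,Evader) stays out. (2,Pursuer) never enters ⇒ Evader avoids the target.

Evader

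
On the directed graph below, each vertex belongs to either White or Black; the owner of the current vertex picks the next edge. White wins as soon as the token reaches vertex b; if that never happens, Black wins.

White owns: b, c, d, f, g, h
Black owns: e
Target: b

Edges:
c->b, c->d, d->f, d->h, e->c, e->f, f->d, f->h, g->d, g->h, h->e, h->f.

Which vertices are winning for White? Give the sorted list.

A0 = {b}
A1: add {c} — c (White) has c→b.
A2 = A1; e.g. d (White) has no edge into A1. Fixed point.
White's winning region = {b, c}.

b, c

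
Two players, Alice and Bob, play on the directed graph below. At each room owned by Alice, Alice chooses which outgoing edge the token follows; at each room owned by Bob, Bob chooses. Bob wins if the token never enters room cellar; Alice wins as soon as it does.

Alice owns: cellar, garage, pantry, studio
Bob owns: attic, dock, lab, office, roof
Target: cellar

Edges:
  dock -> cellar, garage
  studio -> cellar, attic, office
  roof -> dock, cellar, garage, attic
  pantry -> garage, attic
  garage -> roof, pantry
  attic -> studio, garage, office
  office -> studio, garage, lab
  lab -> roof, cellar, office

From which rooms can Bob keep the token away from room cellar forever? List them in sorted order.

A0 = {cellar}
A1: add {studio} — studio (Alice) has studio→cellar.
A2 = A1; e.g. dock (Bob) can still go to garage. Fixed point.
Alice's attractor = {cellar, studio}; Bob avoids the target exactly from the complement.

attic, dock, garage, lab, office, pantry, roof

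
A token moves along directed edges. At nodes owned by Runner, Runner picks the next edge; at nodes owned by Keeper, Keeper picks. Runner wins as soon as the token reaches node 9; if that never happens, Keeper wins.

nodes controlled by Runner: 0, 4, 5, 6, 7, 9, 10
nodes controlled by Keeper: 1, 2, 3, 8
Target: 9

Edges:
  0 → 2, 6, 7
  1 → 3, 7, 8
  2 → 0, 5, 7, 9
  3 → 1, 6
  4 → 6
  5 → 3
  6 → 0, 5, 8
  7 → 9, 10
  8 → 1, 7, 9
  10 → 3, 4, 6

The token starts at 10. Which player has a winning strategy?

Runner

A0 = {9}
A1: add {7} — 7 (Runner) has 7→9.
A2: add {0} — 0 (Runner) has 0→7.
A3: add {6} — 6 (Runner) has 6→0.
A4: add {4, 10} — 4 (Runner) has 4→6; 10 (Runner) has 10→6.
A5 = A4; e.g. 1 (Keeper) can still go to 3. Fixed point.
10 ∈ A4, so Runner can force the target.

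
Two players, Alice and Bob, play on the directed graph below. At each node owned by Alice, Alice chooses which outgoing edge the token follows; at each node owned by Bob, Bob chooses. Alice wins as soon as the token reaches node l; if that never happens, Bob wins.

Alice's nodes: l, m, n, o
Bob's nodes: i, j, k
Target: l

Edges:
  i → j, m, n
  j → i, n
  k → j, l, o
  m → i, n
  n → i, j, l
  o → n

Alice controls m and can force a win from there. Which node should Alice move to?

n

A0 = {l}
A1: add {n} — n (Alice) has n→l.
A2: add {m, o} — m (Alice) has m→n; o (Alice) has o→n.
A3 = A2; e.g. i (Bob) can still go to j. Fixed point.
From m, successor n is in the attractor (rank 1); the other successor i is not.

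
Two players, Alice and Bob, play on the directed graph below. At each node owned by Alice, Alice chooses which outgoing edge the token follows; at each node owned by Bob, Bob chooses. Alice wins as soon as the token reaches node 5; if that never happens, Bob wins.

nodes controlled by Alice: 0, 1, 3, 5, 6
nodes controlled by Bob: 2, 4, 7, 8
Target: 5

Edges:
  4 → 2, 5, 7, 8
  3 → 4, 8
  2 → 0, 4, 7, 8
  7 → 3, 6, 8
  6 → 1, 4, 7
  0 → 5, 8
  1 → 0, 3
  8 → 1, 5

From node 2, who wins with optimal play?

Bob

A0 = {5}
A1: add {0} — 0 (Alice) has 0→5.
A2: add {1} — 1 (Alice) has 1→0.
A3: add {6, 8} — 6 (Alice) has 6→1; 8 (Bob): all of {1, 5} already in.
A4: add {3} — 3 (Alice) has 3→8.
A5: add {7} — 7 (Bob): all of {3, 6, 8} already in.
A6 = A5; e.g. 2 (Bob) can still go to 4. Fixed point.
2 never enters the attractor, so Bob can avoid the target forever.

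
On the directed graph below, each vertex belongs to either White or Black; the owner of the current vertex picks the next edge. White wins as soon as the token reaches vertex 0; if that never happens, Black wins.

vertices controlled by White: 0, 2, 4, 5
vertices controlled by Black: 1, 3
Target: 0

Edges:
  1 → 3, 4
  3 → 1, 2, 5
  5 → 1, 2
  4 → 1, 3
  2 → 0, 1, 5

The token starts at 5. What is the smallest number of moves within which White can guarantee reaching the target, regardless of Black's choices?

A0 = {0}
A1: add {2} — 2 (White) has 2→0.
A2: add {5} — 5 (White) has 5→2.
A3 = A2; e.g. 1 (Black) can still go to 3. Fixed point.
5 enters the attractor at level 2, so White can force the target in 2 moves from there.

2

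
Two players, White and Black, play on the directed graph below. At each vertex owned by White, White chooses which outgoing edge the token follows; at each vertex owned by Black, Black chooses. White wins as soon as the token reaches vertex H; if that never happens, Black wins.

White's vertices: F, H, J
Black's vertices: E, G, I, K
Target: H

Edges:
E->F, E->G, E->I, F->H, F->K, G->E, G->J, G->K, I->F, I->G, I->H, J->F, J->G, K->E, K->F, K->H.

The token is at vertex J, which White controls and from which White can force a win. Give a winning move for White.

A0 = {H}
A1: add {F} — F (White) has F→H.
A2: add {J} — J (White) has J→F.
A3 = A2; e.g. E (Black) can still go to G. Fixed point.
From J, successor F is in the attractor (rank 1); the other successor G is not.

F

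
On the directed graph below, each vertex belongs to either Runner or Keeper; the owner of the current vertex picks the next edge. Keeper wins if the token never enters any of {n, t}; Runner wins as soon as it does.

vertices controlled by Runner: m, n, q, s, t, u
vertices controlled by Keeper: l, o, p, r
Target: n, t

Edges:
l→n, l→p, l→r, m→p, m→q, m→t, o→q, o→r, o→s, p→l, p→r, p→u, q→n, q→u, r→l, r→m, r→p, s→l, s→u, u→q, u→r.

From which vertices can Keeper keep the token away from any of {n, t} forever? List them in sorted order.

l, o, p, r

A0 = {n, t}
A1: add {m, q} — m (Runner) has m→t; q (Runner) has q→n.
A2: add {u} — u (Runner) has u→q.
A3: add {s} — s (Runner) has s→u.
A4 = A3; e.g. l (Keeper) can still go to p. Fixed point.
Runner's attractor = {m, n, q, s, t, u}; Keeper avoids the target exactly from the complement.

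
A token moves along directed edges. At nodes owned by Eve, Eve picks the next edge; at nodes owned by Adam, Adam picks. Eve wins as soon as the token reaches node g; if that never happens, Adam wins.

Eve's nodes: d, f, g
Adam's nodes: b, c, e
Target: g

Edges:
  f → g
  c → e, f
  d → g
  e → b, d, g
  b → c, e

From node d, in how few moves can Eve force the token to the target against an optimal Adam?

A0 = {g}
A1: add {d, f} — d (Eve) has d→g; f (Eve) has f→g.
A2 = A1; e.g. b (Adam) can still go to c. Fixed point.
d enters the attractor at level 1, so Eve can force the target in 1 move from there.

1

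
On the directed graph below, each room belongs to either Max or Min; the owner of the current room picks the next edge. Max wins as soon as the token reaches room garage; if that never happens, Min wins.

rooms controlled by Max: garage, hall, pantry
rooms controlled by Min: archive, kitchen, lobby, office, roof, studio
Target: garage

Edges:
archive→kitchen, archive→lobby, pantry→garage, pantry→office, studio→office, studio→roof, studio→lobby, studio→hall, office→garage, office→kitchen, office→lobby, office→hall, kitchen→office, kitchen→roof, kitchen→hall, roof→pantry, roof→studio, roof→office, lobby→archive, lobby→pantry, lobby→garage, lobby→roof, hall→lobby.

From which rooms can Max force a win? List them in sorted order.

A0 = {garage}
A1: add {pantry} — pantry (Max) has pantry→garage.
A2 = A1; e.g. archive (Min) can still go to kitchen. Fixed point.
Max's winning region = {garage, pantry}.

garage, pantry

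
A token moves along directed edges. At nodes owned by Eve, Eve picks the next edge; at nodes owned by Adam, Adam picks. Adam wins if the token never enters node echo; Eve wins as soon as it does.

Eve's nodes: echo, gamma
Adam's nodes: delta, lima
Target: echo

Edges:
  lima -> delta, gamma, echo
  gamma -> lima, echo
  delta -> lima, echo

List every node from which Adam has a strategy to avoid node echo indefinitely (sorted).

delta, lima

A0 = {echo}
A1: add {gamma} — gamma (Eve) has gamma→echo.
A2 = A1; e.g. delta (Adam) can still go to lima. Fixed point.
Eve's attractor = {echo, gamma}; Adam avoids the target exactly from the complement.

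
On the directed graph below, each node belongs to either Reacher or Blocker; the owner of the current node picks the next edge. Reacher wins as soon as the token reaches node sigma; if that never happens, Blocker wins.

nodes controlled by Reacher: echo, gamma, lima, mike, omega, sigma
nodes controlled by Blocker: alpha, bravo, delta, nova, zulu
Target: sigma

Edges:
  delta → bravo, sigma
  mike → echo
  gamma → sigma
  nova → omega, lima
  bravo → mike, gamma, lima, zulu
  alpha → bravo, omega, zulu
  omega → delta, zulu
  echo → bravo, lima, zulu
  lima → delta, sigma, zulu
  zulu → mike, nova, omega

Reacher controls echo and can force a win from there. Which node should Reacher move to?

A0 = {sigma}
A1: add {gamma, lima} — gamma (Reacher) has gamma→sigma; lima (Reacher) has lima→sigma.
A2: add {echo} — echo (Reacher) has echo→lima.
A3: add {mike} — mike (Reacher) has mike→echo.
A4 = A3; e.g. delta (Blocker) can still go to bravo. Fixed point.
From echo, successor lima is in the attractor (rank 1); the other successors bravo, zulu are not.

lima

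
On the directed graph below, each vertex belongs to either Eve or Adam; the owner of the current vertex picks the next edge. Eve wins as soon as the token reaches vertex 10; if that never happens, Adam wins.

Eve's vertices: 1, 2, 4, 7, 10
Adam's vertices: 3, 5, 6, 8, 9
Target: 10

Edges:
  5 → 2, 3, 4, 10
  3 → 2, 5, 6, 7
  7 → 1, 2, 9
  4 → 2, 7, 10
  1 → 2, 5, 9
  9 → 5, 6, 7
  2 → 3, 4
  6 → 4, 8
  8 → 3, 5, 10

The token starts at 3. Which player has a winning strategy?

A0 = {10}
A1: add {4} — 4 (Eve) has 4→10.
A2: add {2} — 2 (Eve) has 2→4.
A3: add {1, 7} — 1 (Eve) has 1→2; 7 (Eve) has 7→2.
A4 = A3; e.g. 3 (Adam) can still go to 5. Fixed point.
3 never enters the attractor, so Adam can avoid the target forever.

Adam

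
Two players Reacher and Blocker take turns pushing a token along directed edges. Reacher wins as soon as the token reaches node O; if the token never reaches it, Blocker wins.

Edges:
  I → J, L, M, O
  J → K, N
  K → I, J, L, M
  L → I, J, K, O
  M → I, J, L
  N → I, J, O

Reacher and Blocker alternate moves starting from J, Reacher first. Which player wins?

Blocker

Track states (vertex, player-to-move).
A0 = {(O,Reacher), (O,Blocker)}
A1: add {(I,Reacher), (L,Reacher), (N,Reacher)}.
A2 = A1; e.g. (I,Blocker) stays out. (J,Reacher) never enters ⇒ Blocker avoids the target.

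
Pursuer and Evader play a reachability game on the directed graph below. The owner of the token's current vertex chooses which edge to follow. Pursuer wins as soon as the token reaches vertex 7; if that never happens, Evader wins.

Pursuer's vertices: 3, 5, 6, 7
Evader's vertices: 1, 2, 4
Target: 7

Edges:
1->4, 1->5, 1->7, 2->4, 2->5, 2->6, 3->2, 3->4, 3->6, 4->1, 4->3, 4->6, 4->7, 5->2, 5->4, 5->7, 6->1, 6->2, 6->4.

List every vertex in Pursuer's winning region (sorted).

5, 7

A0 = {7}
A1: add {5} — 5 (Pursuer) has 5→7.
A2 = A1; e.g. 1 (Evader) can still go to 4. Fixed point.
Pursuer's winning region = {5, 7}.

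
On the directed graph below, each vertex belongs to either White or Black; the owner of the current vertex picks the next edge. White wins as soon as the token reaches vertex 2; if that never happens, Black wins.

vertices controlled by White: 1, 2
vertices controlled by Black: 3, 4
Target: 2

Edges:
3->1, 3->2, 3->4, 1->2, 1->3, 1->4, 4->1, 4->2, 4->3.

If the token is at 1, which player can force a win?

A0 = {2}
A1: add {1} — 1 (White) has 1→2.
A2 = A1; e.g. 3 (Black) can still go to 4. Fixed point.
1 ∈ A1, so White can force the target.

White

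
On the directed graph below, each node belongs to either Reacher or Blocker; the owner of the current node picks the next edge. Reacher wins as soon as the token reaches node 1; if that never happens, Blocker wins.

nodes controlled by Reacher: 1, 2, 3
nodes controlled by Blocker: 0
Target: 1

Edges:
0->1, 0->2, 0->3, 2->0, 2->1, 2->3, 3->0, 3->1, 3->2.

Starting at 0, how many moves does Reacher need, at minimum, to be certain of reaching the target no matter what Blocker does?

2

A0 = {1}
A1: add {2, 3} — 2 (Reacher) has 2→1; 3 (Reacher) has 3→1.
A2: add {0} — 0 (Blocker): all of {1, 2, 3} already in.
A2 = all vertices. Fixed point.
0 enters the attractor at level 2, so Reacher can force the target in 2 moves from there.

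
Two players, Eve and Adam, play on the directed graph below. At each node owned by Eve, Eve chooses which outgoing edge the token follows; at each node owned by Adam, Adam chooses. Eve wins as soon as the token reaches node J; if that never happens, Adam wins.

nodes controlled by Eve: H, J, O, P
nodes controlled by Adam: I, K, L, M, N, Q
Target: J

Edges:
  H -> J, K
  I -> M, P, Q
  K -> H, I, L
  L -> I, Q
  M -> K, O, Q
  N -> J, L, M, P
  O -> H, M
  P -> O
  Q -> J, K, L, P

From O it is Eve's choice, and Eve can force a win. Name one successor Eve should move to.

H

A0 = {J}
A1: add {H} — H (Eve) has H→J.
A2: add {O} — O (Eve) has O→H.
A3: add {P} — P (Eve) has P→O.
A4 = A3; e.g. I (Adam) can still go to M. Fixed point.
From O, successor H is in the attractor (rank 1); the other successor M is not.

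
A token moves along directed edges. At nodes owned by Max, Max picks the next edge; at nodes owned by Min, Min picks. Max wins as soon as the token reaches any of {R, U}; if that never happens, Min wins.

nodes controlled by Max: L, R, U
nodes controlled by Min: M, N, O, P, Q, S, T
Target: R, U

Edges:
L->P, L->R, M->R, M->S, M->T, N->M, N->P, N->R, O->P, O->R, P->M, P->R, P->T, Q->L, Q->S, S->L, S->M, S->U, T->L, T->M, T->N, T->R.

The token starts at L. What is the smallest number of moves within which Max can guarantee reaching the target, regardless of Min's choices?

A0 = {R, U}
A1: add {L} — L (Max) has L→R.
A2 = A1; e.g. M (Min) can still go to S. Fixed point.
L enters the attractor at level 1, so Max can force the target in 1 move from there.

1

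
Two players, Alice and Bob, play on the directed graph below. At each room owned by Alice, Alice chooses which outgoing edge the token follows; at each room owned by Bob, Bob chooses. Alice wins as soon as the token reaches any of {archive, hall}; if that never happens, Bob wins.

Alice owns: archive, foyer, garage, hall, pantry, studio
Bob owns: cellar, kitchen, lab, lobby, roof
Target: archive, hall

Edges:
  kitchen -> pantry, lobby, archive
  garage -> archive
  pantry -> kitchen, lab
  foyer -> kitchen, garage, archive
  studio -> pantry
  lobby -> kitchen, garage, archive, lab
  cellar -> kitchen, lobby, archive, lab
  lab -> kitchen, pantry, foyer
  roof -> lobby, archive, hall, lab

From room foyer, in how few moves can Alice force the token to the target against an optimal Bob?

1

A0 = {archive, hall}
A1: add {foyer, garage} — garage (Alice) has garage→archive; foyer (Alice) has foyer→archive.
A2 = A1; e.g. kitchen (Bob) can still go to pantry. Fixed point.
foyer enters the attractor at level 1, so Alice can force the target in 1 move from there.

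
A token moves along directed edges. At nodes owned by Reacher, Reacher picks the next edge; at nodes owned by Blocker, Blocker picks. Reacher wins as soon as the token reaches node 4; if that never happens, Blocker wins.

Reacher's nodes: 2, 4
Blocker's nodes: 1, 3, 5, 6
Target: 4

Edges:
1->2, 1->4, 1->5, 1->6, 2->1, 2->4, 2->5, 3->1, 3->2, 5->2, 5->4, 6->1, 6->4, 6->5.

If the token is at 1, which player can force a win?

A0 = {4}
A1: add {2} — 2 (Reacher) has 2→4.
A2: add {5} — 5 (Blocker): all of {2, 4} already in.
A3 = A2; e.g. 1 (Blocker) can still go to 6. Fixed point.
1 never enters the attractor, so Blocker can avoid the target forever.

Blocker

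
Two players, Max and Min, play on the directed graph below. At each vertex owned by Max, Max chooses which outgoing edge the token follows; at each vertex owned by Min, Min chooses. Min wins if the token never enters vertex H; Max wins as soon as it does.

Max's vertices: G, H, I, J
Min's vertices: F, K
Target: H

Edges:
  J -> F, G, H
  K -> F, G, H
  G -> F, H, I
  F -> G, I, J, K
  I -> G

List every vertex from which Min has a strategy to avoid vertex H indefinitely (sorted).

F, K

A0 = {H}
A1: add {G, J} — G (Max) has G→H; J (Max) has J→H.
A2: add {I} — I (Max) has I→G.
A3 = A2; e.g. F (Min) can still go to K. Fixed point.
Max's attractor = {G, H, I, J}; Min avoids the target exactly from the complement.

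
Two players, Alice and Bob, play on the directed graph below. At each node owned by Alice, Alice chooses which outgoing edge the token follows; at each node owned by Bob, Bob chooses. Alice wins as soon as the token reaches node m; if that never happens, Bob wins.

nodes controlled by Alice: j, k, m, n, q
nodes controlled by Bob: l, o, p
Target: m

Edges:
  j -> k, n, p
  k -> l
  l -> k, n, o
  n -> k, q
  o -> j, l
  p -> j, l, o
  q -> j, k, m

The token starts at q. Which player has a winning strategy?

Alice

A0 = {m}
A1: add {q} — q (Alice) has q→m.
q ∈ A1, so Alice can force the target.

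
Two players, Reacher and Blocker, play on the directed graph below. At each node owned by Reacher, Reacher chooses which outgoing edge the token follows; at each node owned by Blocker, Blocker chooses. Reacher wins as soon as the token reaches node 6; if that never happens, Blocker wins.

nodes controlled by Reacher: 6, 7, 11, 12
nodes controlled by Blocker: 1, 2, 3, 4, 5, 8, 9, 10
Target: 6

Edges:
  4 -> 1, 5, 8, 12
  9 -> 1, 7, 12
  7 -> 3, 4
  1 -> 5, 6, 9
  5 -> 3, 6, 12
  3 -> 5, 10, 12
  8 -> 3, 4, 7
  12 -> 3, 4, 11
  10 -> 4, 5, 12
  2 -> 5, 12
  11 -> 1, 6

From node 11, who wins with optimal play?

Reacher

A0 = {6}
A1: add {11} — 11 (Reacher) has 11→6.
11 ∈ A1, so Reacher can force the target.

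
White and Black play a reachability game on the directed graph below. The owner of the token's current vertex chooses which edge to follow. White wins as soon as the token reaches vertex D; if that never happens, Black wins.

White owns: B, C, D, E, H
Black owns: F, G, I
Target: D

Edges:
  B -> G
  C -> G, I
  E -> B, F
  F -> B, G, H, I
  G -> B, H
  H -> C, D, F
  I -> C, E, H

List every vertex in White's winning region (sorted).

D, H

A0 = {D}
A1: add {H} — H (White) has H→D.
A2 = A1; e.g. B (White) has no edge into A1. Fixed point.
White's winning region = {D, H}.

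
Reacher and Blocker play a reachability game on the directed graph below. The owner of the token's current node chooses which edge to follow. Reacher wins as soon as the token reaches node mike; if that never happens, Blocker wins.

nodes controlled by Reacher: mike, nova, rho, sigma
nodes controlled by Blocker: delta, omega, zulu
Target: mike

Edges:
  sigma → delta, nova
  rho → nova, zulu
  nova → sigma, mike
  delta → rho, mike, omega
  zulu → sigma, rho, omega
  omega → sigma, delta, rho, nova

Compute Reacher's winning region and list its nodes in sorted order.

mike, nova, rho, sigma

A0 = {mike}
A1: add {nova} — nova (Reacher) has nova→mike.
A2: add {rho, sigma} — sigma (Reacher) has sigma→nova; rho (Reacher) has rho→nova.
A3 = A2; e.g. delta (Blocker) can still go to omega. Fixed point.
Reacher's winning region = {mike, nova, rho, sigma}.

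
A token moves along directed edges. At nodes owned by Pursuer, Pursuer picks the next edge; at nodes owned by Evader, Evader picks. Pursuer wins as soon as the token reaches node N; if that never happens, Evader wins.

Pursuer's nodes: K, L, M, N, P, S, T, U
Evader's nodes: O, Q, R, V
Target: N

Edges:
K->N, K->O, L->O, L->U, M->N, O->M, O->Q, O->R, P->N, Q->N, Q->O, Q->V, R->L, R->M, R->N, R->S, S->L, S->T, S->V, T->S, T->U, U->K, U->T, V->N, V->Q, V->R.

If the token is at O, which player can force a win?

A0 = {N}
A1: add {K, M, P} — K (Pursuer) has K→N; M (Pursuer) has M→N; P (Pursuer) has P→N.
A2: add {U} — U (Pursuer) has U→K.
A3: add {L, T} — L (Pursuer) has L→U; T (Pursuer) has T→U.
A4: add {S} — S (Pursuer) has S→L.
A5: add {R} — R (Evader): all of {L, M, N, S} already in.
A6 = A5; e.g. O (Evader) can still go to Q. Fixed point.
O never enters the attractor, so Evader can avoid the target forever.

Evader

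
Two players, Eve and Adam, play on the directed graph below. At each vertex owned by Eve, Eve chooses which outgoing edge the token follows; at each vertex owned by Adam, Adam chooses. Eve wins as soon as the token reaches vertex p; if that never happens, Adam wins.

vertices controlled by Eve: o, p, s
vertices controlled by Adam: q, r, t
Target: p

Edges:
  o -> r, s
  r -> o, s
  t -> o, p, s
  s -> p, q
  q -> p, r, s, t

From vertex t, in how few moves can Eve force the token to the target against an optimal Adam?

3

A0 = {p}
A1: add {s} — s (Eve) has s→p.
A2: add {o} — o (Eve) has o→s.
A3: add {r, t} — r (Adam): all of {o, s} already in; t (Adam): all of {o, p, s} already in.
t enters the attractor at level 3, so Eve can force the target in 3 moves from there.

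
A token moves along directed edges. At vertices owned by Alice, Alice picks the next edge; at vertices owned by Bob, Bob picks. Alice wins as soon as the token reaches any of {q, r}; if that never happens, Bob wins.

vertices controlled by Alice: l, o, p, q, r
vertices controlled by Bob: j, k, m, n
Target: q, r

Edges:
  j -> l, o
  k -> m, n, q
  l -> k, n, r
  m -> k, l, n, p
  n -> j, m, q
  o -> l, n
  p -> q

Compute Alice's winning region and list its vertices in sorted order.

A0 = {q, r}
A1: add {l, p} — l (Alice) has l→r; p (Alice) has p→q.
A2: add {o} — o (Alice) has o→l.
A3: add {j} — j (Bob): all of {l, o} already in.
A4 = A3; e.g. k (Bob) can still go to m. Fixed point.
Alice's winning region = {j, l, o, p, q, r}.

j, l, o, p, q, r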